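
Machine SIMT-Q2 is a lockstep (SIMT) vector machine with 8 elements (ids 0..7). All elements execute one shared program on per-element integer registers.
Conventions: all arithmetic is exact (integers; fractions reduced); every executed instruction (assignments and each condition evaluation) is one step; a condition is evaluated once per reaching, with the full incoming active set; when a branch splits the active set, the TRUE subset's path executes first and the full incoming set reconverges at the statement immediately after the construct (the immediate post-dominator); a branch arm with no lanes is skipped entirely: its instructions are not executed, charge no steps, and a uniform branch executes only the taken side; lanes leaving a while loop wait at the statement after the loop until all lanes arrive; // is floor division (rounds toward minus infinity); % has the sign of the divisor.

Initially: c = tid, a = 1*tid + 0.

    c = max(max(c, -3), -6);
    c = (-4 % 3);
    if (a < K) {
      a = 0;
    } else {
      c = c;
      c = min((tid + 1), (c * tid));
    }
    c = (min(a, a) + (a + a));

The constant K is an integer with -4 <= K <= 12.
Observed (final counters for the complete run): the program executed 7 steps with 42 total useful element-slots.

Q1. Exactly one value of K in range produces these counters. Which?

Answer: K = 6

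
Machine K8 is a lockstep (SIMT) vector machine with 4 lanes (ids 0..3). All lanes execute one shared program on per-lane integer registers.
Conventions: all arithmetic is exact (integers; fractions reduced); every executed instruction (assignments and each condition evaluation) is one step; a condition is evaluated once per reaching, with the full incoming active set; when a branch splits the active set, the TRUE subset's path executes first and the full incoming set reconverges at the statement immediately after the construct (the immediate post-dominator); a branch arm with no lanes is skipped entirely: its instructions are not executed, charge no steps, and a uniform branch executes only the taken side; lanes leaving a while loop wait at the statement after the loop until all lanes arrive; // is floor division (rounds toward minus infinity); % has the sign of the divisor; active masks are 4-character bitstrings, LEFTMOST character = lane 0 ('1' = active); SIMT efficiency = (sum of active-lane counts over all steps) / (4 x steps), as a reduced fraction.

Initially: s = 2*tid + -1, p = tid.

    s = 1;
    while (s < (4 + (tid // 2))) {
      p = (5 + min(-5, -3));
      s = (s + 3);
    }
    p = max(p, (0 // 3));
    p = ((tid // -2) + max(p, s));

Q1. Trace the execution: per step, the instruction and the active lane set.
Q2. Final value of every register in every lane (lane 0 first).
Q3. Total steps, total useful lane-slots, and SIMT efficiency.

step 0: s <- 1                       1111
step 1: eval (s < (4 + (tid // 2)))  1111
step 2: p <- (5 + min(-5, -3))       1111
step 3: s <- (s + 3)                 1111
step 4: eval (s < (4 + (tid // 2)))  1111
step 5: p <- (5 + min(-5, -3))       0011
step 6: s <- (s + 3)                 0011
step 7: eval (s < (4 + (tid // 2)))  0011
step 8: p <- max(p, (0 // 3))        1111
step 9: p <- ((tid // -2) + max(p, s)) 1111

Answer: 10 steps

s: 4,4,7,7
p: 4,3,6,5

steps = 10; useful = 34; efficiency = 34/40 = 17/20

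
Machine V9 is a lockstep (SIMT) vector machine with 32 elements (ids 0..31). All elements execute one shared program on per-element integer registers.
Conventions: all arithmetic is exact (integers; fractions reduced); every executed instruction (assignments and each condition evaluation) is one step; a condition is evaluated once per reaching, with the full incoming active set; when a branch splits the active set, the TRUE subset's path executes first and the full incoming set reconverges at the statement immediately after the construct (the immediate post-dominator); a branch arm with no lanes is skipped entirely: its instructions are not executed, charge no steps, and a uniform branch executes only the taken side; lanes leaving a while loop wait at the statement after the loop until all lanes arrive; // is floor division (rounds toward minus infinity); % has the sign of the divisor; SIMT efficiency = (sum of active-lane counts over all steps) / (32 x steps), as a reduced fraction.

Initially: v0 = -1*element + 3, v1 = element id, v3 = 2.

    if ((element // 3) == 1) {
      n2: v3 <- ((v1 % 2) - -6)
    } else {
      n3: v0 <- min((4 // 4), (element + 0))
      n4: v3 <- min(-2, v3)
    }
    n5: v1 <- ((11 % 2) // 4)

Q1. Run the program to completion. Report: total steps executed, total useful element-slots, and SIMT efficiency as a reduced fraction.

Answer: 5 steps, 125 useful, 25/32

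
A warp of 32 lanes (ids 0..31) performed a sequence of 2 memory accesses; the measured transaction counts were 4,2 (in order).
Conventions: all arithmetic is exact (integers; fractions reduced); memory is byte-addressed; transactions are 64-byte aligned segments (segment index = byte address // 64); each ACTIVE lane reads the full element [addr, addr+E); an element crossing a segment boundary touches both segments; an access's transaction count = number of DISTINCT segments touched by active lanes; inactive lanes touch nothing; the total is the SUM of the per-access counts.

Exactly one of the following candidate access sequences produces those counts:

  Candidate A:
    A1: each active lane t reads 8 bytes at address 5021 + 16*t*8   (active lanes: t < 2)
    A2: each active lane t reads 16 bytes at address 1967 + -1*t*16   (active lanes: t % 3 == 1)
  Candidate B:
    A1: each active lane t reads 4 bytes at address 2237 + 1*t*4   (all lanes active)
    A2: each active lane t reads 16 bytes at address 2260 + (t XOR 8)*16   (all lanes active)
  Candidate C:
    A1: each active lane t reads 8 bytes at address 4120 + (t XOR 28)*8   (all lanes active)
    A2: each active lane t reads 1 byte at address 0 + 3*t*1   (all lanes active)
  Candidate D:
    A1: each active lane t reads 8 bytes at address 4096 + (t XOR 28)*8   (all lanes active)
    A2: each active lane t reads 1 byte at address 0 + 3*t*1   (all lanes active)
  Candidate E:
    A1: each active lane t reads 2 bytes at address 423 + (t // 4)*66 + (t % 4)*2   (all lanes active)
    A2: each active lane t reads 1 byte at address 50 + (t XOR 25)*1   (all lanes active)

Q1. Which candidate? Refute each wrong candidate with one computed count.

A: A1 gives 2 transactions, not 4
B: A1 gives 3 transactions, not 4
C: A1 gives 5 transactions, not 4
E: A1 gives 8 transactions, not 4
D: all counts match (4,2)

Answer: D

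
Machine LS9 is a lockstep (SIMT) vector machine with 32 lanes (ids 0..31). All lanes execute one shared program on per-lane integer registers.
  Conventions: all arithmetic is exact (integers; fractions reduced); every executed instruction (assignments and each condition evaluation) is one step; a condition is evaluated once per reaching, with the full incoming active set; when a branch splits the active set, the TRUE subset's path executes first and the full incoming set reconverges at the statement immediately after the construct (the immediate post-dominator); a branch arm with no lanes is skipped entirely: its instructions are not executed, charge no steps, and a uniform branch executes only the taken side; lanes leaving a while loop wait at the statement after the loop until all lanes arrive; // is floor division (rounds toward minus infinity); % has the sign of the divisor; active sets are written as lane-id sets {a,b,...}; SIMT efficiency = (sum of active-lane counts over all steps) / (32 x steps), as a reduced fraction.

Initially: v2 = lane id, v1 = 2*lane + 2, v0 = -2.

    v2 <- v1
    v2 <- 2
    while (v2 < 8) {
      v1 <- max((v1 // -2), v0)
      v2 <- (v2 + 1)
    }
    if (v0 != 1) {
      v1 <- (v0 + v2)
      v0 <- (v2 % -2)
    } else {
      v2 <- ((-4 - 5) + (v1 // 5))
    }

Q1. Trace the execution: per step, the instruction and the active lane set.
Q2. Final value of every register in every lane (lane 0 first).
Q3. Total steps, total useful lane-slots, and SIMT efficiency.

step 0: v2 <- v1                     {0,1,2,3,4,5,6,7,8,9,10,11,12,13,14,15,16,17,18,19,20,21,22,23,24,25,26,27,28,29,30,31}
step 1: v2 <- 2                      {0,1,2,3,4,5,6,7,8,9,10,11,12,13,14,15,16,17,18,19,20,21,22,23,24,25,26,27,28,29,30,31}
step 2: eval (v2 < 8)                {0,1,2,3,4,5,6,7,8,9,10,11,12,13,14,15,16,17,18,19,20,21,22,23,24,25,26,27,28,29,30,31}
step 3: v1 <- max((v1 // -2), v0)    {0,1,2,3,4,5,6,7,8,9,10,11,12,13,14,15,16,17,18,19,20,21,22,23,24,25,26,27,28,29,30,31}
step 4: v2 <- (v2 + 1)               {0,1,2,3,4,5,6,7,8,9,10,11,12,13,14,15,16,17,18,19,20,21,22,23,24,25,26,27,28,29,30,31}
step 5: eval (v2 < 8)                {0,1,2,3,4,5,6,7,8,9,10,11,12,13,14,15,16,17,18,19,20,21,22,23,24,25,26,27,28,29,30,31}
step 6: v1 <- max((v1 // -2), v0)    {0,1,2,3,4,5,6,7,8,9,10,11,12,13,14,15,16,17,18,19,20,21,22,23,24,25,26,27,28,29,30,31}
step 7: v2 <- (v2 + 1)               {0,1,2,3,4,5,6,7,8,9,10,11,12,13,14,15,16,17,18,19,20,21,22,23,24,25,26,27,28,29,30,31}
step 8: eval (v2 < 8)                {0,1,2,3,4,5,6,7,8,9,10,11,12,13,14,15,16,17,18,19,20,21,22,23,24,25,26,27,28,29,30,31}
step 9: v1 <- max((v1 // -2), v0)    {0,1,2,3,4,5,6,7,8,9,10,11,12,13,14,15,16,17,18,19,20,21,22,23,24,25,26,27,28,29,30,31}
step 10: v2 <- (v2 + 1)               {0,1,2,3,4,5,6,7,8,9,10,11,12,13,14,15,16,17,18,19,20,21,22,23,24,25,26,27,28,29,30,31}
step 11: eval (v2 < 8)                {0,1,2,3,4,5,6,7,8,9,10,11,12,13,14,15,16,17,18,19,20,21,22,23,24,25,26,27,28,29,30,31}
step 12: v1 <- max((v1 // -2), v0)    {0,1,2,3,4,5,6,7,8,9,10,11,12,13,14,15,16,17,18,19,20,21,22,23,24,25,26,27,28,29,30,31}
step 13: v2 <- (v2 + 1)               {0,1,2,3,4,5,6,7,8,9,10,11,12,13,14,15,16,17,18,19,20,21,22,23,24,25,26,27,28,29,30,31}
step 14: eval (v2 < 8)                {0,1,2,3,4,5,6,7,8,9,10,11,12,13,14,15,16,17,18,19,20,21,22,23,24,25,26,27,28,29,30,31}
step 15: v1 <- max((v1 // -2), v0)    {0,1,2,3,4,5,6,7,8,9,10,11,12,13,14,15,16,17,18,19,20,21,22,23,24,25,26,27,28,29,30,31}
step 16: v2 <- (v2 + 1)               {0,1,2,3,4,5,6,7,8,9,10,11,12,13,14,15,16,17,18,19,20,21,22,23,24,25,26,27,28,29,30,31}
step 17: eval (v2 < 8)                {0,1,2,3,4,5,6,7,8,9,10,11,12,13,14,15,16,17,18,19,20,21,22,23,24,25,26,27,28,29,30,31}
step 18: v1 <- max((v1 // -2), v0)    {0,1,2,3,4,5,6,7,8,9,10,11,12,13,14,15,16,17,18,19,20,21,22,23,24,25,26,27,28,29,30,31}
step 19: v2 <- (v2 + 1)               {0,1,2,3,4,5,6,7,8,9,10,11,12,13,14,15,16,17,18,19,20,21,22,23,24,25,26,27,28,29,30,31}
step 20: eval (v2 < 8)                {0,1,2,3,4,5,6,7,8,9,10,11,12,13,14,15,16,17,18,19,20,21,22,23,24,25,26,27,28,29,30,31}
step 21: eval (v0 != 1)               {0,1,2,3,4,5,6,7,8,9,10,11,12,13,14,15,16,17,18,19,20,21,22,23,24,25,26,27,28,29,30,31}
step 22: v1 <- (v0 + v2)              {0,1,2,3,4,5,6,7,8,9,10,11,12,13,14,15,16,17,18,19,20,21,22,23,24,25,26,27,28,29,30,31}
step 23: v0 <- (v2 % -2)              {0,1,2,3,4,5,6,7,8,9,10,11,12,13,14,15,16,17,18,19,20,21,22,23,24,25,26,27,28,29,30,31}

Answer: 24 steps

v2: 8,8,8,8,8,8,8,8,8,8,8,8,8,8,8,8,8,8,8,8,8,8,8,8,8,8,8,8,8,8,8,8
v1: 6,6,6,6,6,6,6,6,6,6,6,6,6,6,6,6,6,6,6,6,6,6,6,6,6,6,6,6,6,6,6,6
v0: 0,0,0,0,0,0,0,0,0,0,0,0,0,0,0,0,0,0,0,0,0,0,0,0,0,0,0,0,0,0,0,0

steps = 24; useful = 768; efficiency = 768/768 = 1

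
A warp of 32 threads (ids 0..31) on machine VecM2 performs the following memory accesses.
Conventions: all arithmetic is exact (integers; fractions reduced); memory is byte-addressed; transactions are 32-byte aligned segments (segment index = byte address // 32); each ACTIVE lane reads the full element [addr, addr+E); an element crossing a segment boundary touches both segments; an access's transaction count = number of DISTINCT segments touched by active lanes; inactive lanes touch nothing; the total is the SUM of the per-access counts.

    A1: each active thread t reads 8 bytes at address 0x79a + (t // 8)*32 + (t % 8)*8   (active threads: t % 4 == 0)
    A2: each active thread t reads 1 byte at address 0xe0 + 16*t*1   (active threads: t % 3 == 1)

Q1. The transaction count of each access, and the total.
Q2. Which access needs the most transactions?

A1: 6 transactions
A2: 11 transactions

Answer: 6,11; total 17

Answer: A2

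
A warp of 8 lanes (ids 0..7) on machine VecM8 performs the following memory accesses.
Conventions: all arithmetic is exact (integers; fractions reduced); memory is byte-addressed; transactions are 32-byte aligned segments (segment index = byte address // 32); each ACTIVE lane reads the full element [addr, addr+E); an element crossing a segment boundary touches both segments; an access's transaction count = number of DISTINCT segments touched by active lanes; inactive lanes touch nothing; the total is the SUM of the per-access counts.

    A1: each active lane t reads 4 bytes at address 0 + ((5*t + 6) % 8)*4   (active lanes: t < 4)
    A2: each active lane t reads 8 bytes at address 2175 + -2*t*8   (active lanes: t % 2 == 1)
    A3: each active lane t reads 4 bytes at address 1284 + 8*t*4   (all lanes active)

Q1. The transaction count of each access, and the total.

A1: 1 transaction
A2: 4 transactions
A3: 8 transactions

Answer: 1,4,8; total 13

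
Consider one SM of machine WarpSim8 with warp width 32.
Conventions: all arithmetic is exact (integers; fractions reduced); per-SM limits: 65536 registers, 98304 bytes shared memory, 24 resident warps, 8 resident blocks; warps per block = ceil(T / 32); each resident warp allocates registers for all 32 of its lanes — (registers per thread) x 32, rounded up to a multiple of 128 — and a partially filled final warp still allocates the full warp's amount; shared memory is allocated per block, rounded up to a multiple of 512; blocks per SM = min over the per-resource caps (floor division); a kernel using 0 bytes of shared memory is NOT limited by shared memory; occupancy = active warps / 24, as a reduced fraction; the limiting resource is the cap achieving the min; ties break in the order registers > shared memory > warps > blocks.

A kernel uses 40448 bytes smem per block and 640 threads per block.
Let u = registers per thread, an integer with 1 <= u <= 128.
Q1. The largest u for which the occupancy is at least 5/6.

Answer: u = 100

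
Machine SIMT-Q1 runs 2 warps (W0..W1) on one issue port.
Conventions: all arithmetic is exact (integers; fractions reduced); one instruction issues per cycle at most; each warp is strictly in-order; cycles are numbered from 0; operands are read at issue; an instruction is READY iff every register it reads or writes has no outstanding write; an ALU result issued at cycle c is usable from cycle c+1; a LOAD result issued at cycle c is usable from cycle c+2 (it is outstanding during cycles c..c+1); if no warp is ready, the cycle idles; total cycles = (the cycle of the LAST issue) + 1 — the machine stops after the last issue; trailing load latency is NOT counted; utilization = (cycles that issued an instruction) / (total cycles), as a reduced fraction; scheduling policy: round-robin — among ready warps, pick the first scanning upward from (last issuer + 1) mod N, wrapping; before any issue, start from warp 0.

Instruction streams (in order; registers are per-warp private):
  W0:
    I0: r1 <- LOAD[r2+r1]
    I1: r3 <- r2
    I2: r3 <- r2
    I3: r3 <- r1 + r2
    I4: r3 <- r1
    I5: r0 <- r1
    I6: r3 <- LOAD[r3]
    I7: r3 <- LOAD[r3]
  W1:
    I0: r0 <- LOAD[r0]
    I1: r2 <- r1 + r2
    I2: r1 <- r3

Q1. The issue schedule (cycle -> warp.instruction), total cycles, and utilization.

cycle 0: W0.I0
cycle 1: W1.I0
cycle 2: W0.I1
cycle 3: W1.I1
cycle 4: W0.I2
cycle 5: W1.I2
cycle 6: W0.I3
cycle 7: W0.I4
cycle 8: W0.I5
cycle 9: W0.I6
cycle 10: idle
cycle 11: W0.I7

Answer: 12 cycles, utilization 11/12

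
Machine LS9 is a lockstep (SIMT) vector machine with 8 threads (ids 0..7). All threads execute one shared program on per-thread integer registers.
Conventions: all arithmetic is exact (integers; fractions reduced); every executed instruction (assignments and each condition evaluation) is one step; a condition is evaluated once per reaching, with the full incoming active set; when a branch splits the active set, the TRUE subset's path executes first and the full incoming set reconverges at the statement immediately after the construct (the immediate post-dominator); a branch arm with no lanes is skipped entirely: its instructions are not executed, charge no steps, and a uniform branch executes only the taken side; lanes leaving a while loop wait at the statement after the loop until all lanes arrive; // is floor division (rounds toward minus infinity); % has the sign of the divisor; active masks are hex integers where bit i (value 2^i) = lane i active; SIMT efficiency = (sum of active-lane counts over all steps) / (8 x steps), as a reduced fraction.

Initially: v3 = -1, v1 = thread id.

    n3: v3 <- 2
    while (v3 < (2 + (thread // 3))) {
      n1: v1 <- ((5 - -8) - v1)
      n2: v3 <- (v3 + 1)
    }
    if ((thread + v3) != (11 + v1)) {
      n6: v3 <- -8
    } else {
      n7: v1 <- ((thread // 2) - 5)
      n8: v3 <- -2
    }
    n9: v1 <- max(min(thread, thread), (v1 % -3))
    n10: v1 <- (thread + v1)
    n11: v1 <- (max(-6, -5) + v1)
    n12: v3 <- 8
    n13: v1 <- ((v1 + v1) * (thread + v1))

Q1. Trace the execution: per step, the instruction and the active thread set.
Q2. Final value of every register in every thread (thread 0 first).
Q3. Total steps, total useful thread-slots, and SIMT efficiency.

step 0: v3 <- 2                      0xff
step 1: eval (v3 < (2 + (thread // 3))) 0xff
step 2: v1 <- ((5 - -8) - v1)        0xf8
step 3: v3 <- (v3 + 1)               0xf8
step 4: eval (v3 < (2 + (thread // 3))) 0xf8
step 5: v1 <- ((5 - -8) - v1)        0xc0
step 6: v3 <- (v3 + 1)               0xc0
step 7: eval (v3 < (2 + (thread // 3))) 0xc0
step 8: eval ((thread + v3) != (11 + v1)) 0xff
step 9: v3 <- -8                     0xff
step 10: v1 <- max(min(thread, thread), (v1 % -3)) 0xff
step 11: v1 <- (thread + v1)          0xff
step 12: v1 <- (max(-6, -5) + v1)     0xff
step 13: v3 <- 8                      0xff
step 14: v1 <- ((v1 + v1) * (thread + v1)) 0xff

Answer: 15 steps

v3: 8,8,8,8,8,8,8,8
v1: 50,12,-2,8,42,100,182,288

steps = 15; useful = 93; efficiency = 93/120 = 31/40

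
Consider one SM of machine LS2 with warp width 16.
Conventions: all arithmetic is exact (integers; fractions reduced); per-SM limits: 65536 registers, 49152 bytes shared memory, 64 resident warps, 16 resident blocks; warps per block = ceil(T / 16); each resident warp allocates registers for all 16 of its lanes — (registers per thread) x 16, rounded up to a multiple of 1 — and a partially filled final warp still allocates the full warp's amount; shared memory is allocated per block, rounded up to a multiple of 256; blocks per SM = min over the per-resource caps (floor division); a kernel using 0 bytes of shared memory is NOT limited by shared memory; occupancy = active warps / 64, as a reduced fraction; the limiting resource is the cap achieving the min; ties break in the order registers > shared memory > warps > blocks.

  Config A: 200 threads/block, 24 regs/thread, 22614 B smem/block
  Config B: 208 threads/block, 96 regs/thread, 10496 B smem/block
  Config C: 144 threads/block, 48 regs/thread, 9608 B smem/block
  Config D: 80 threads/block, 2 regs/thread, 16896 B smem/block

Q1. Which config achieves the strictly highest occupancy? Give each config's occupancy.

occupancies: A 13/32, B 39/64, C 45/64, D 5/32

Answer: C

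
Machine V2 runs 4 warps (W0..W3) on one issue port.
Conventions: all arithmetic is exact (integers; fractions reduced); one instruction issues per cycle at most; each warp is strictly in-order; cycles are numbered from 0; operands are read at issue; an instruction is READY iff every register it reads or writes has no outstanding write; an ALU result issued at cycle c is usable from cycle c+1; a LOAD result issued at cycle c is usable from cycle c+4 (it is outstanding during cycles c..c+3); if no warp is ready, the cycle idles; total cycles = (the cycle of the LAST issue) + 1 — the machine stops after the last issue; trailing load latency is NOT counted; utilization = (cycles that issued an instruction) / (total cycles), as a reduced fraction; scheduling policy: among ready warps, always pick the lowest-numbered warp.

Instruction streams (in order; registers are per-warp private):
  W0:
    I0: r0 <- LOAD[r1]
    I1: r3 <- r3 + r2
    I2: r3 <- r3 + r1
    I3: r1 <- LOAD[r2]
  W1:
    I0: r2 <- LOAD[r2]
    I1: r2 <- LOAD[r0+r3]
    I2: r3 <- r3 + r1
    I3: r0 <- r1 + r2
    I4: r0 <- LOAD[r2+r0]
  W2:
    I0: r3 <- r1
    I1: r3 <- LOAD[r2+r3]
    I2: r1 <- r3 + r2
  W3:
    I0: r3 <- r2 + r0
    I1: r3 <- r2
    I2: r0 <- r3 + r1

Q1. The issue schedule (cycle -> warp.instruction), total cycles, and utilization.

cycle 0: W0.I0
cycle 1: W0.I1
cycle 2: W0.I2
cycle 3: W0.I3
cycle 4: W1.I0
cycle 5: W2.I0
cycle 6: W2.I1
cycle 7: W3.I0
cycle 8: W1.I1
cycle 9: W1.I2
cycle 10: W2.I2
cycle 11: W3.I1
cycle 12: W1.I3
cycle 13: W1.I4
cycle 14: W3.I2

Answer: 15 cycles, utilization 1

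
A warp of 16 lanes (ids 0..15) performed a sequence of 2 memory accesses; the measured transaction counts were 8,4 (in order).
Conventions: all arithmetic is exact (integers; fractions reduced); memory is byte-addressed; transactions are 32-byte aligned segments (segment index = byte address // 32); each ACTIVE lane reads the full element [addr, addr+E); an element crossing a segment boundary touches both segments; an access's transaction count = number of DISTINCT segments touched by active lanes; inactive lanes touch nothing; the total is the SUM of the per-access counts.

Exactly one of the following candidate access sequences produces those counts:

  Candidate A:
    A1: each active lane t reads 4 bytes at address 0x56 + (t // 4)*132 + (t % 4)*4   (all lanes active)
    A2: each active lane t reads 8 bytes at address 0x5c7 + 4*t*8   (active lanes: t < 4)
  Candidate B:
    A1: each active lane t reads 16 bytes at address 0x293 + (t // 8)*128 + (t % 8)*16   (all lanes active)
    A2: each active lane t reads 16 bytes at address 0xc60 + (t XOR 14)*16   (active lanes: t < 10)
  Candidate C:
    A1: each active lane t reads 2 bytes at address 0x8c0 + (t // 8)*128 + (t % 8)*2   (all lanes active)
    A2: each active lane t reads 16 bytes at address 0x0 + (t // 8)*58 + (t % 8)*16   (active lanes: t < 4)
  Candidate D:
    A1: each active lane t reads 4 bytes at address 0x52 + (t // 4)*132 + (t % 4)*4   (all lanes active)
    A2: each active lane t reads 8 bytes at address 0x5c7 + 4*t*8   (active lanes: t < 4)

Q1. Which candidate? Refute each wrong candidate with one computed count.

A: A1 gives 7 transactions, not 8
B: A1 gives 9 transactions, not 8
C: A1 gives 2 transactions, not 8
D: all counts match (8,4)

Answer: D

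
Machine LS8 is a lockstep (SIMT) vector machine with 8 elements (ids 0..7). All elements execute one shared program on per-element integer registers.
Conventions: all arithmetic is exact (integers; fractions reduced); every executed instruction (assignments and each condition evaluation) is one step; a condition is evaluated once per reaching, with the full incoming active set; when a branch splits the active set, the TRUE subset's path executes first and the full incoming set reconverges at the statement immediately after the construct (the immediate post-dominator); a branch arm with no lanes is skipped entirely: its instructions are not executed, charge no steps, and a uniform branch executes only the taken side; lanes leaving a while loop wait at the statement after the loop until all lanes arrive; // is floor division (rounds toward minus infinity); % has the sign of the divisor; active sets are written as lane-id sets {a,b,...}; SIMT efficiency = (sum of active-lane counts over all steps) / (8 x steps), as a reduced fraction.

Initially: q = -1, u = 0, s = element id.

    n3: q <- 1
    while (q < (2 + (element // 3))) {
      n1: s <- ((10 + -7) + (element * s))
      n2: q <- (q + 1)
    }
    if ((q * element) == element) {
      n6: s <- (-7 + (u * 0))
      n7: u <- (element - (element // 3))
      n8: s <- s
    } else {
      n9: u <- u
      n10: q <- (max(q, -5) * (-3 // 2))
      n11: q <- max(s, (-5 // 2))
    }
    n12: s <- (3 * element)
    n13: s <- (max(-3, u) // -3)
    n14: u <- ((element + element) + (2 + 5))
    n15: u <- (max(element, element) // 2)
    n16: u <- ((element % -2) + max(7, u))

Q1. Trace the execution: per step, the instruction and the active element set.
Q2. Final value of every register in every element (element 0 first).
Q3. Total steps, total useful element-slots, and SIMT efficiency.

step 0: q <- 1                       {0,1,2,3,4,5,6,7}
step 1: eval (q < (2 + (element // 3))) {0,1,2,3,4,5,6,7}
step 2: s <- ((10 + -7) + (element * s)) {0,1,2,3,4,5,6,7}
step 3: q <- (q + 1)                 {0,1,2,3,4,5,6,7}
step 4: eval (q < (2 + (element // 3))) {0,1,2,3,4,5,6,7}
step 5: s <- ((10 + -7) + (element * s)) {3,4,5,6,7}
step 6: q <- (q + 1)                 {3,4,5,6,7}
step 7: eval (q < (2 + (element // 3))) {3,4,5,6,7}
step 8: s <- ((10 + -7) + (element * s)) {6,7}
step 9: q <- (q + 1)                 {6,7}
step 10: eval (q < (2 + (element // 3))) {6,7}
step 11: eval ((q * element) == element) {0,1,2,3,4,5,6,7}
step 12: s <- (-7 + (u * 0))          {0}
step 13: u <- (element - (element // 3)) {0}
step 14: s <- s                       {0}
step 15: u <- u                       {1,2,3,4,5,6,7}
step 16: q <- (max(q, -5) * (-3 // 2)) {1,2,3,4,5,6,7}
step 17: q <- max(s, (-5 // 2))       {1,2,3,4,5,6,7}
step 18: s <- (3 * element)           {0,1,2,3,4,5,6,7}
step 19: s <- (max(-3, u) // -3)      {0,1,2,3,4,5,6,7}
step 20: u <- ((element + element) + (2 + 5)) {0,1,2,3,4,5,6,7}
step 21: u <- (max(element, element) // 2) {0,1,2,3,4,5,6,7}
step 22: u <- ((element % -2) + max(7, u)) {0,1,2,3,4,5,6,7}

Answer: 23 steps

q: 2,4,7,39,79,143,1425,2572
u: 7,6,7,6,7,6,7,6
s: 0,0,0,0,0,0,0,0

steps = 23; useful = 133; efficiency = 133/184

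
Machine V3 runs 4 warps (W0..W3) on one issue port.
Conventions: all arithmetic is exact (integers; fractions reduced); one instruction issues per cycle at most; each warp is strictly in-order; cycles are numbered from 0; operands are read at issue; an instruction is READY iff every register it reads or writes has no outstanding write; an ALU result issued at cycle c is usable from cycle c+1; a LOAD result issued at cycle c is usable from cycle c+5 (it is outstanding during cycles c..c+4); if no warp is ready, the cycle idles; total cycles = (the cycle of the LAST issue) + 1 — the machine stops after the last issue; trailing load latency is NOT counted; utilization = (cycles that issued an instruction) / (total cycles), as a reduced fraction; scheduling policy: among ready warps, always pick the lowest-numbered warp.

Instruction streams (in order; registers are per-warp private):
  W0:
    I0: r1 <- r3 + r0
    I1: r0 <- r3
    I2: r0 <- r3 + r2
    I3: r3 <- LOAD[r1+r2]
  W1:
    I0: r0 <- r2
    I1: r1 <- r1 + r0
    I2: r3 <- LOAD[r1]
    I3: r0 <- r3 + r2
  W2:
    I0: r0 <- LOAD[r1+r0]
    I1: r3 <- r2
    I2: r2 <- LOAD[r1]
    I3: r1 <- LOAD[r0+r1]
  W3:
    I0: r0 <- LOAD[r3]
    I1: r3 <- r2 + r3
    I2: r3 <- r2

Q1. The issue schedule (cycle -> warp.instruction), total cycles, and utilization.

cycle 0: W0.I0
cycle 1: W0.I1
cycle 2: W0.I2
cycle 3: W0.I3
cycle 4: W1.I0
cycle 5: W1.I1
cycle 6: W1.I2
cycle 7: W2.I0
cycle 8: W2.I1
cycle 9: W2.I2
cycle 10: W3.I0
cycle 11: W1.I3
cycle 12: W2.I3
cycle 13: W3.I1
cycle 14: W3.I2

Answer: 15 cycles, utilization 1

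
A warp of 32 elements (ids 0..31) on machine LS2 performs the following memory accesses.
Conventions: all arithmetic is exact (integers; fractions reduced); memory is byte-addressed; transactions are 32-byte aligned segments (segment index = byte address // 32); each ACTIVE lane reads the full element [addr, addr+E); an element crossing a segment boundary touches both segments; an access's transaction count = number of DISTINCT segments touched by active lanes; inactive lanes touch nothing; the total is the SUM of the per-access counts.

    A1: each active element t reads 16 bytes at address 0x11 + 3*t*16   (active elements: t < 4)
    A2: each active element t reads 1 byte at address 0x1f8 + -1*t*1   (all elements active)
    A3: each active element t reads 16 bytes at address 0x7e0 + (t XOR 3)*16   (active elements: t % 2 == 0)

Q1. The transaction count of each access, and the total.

A1: 6 transactions
A2: 2 transactions
A3: 16 transactions

Answer: 6,2,16; total 24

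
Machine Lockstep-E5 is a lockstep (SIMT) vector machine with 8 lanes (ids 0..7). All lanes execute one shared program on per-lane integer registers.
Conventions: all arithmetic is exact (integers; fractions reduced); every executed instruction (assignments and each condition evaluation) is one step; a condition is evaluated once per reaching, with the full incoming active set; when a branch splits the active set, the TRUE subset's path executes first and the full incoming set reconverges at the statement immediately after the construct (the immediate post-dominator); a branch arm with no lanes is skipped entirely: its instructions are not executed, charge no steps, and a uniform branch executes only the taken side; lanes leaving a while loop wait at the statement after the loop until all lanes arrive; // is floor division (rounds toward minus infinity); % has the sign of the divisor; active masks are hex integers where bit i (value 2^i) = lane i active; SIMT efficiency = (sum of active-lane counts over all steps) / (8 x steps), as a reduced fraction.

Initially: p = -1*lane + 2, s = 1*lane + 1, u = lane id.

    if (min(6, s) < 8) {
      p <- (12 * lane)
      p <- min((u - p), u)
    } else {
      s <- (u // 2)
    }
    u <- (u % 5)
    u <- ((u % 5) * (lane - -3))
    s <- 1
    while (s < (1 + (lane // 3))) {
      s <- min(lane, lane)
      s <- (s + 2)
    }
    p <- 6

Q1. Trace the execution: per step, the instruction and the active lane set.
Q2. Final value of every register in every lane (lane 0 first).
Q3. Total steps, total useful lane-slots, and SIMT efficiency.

step 0: eval (min(6, s) < 8)         0xff
step 1: p <- (12 * lane)             0xff
step 2: p <- min((u - p), u)         0xff
step 3: u <- (u % 5)                 0xff
step 4: u <- ((u % 5) * (lane - -3)) 0xff
step 5: s <- 1                       0xff
step 6: eval (s < (1 + (lane // 3))) 0xff
step 7: s <- min(lane, lane)         0xf8
step 8: s <- (s + 2)                 0xf8
step 9: eval (s < (1 + (lane // 3))) 0xf8
step 10: p <- 6                       0xff

Answer: 11 steps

p: 6,6,6,6,6,6,6,6
s: 1,1,1,5,6,7,8,9
u: 0,4,10,18,28,0,9,20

steps = 11; useful = 79; efficiency = 79/88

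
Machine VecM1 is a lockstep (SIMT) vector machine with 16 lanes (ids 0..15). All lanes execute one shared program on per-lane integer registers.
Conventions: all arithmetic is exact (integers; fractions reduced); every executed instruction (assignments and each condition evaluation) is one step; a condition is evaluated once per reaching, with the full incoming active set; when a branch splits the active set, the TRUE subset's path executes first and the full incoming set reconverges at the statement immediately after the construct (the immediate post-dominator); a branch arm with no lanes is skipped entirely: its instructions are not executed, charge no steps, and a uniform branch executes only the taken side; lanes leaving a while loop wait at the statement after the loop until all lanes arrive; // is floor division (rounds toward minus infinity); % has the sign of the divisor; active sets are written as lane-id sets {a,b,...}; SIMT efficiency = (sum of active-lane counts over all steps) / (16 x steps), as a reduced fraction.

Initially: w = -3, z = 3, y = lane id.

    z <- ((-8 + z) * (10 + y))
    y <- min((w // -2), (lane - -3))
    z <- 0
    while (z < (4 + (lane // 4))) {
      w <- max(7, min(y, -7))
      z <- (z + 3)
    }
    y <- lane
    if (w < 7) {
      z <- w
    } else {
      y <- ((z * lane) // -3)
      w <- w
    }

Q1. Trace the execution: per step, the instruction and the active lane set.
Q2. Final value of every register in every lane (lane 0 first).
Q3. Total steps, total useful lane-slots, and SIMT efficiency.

step 0: z <- ((-8 + z) * (10 + y))   {0,1,2,3,4,5,6,7,8,9,10,11,12,13,14,15}
step 1: y <- min((w // -2), (lane - -3)) {0,1,2,3,4,5,6,7,8,9,10,11,12,13,14,15}
step 2: z <- 0                       {0,1,2,3,4,5,6,7,8,9,10,11,12,13,14,15}
step 3: eval (z < (4 + (lane // 4))) {0,1,2,3,4,5,6,7,8,9,10,11,12,13,14,15}
step 4: w <- max(7, min(y, -7))      {0,1,2,3,4,5,6,7,8,9,10,11,12,13,14,15}
step 5: z <- (z + 3)                 {0,1,2,3,4,5,6,7,8,9,10,11,12,13,14,15}
step 6: eval (z < (4 + (lane // 4))) {0,1,2,3,4,5,6,7,8,9,10,11,12,13,14,15}
step 7: w <- max(7, min(y, -7))      {0,1,2,3,4,5,6,7,8,9,10,11,12,13,14,15}
step 8: z <- (z + 3)                 {0,1,2,3,4,5,6,7,8,9,10,11,12,13,14,15}
step 9: eval (z < (4 + (lane // 4))) {0,1,2,3,4,5,6,7,8,9,10,11,12,13,14,15}
step 10: w <- max(7, min(y, -7))      {12,13,14,15}
step 11: z <- (z + 3)                 {12,13,14,15}
step 12: eval (z < (4 + (lane // 4))) {12,13,14,15}
step 13: y <- lane                    {0,1,2,3,4,5,6,7,8,9,10,11,12,13,14,15}
step 14: eval (w < 7)                 {0,1,2,3,4,5,6,7,8,9,10,11,12,13,14,15}
step 15: y <- ((z * lane) // -3)      {0,1,2,3,4,5,6,7,8,9,10,11,12,13,14,15}
step 16: w <- w                       {0,1,2,3,4,5,6,7,8,9,10,11,12,13,14,15}

Answer: 17 steps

w: 7,7,7,7,7,7,7,7,7,7,7,7,7,7,7,7
z: 6,6,6,6,6,6,6,6,6,6,6,6,9,9,9,9
y: 0,-2,-4,-6,-8,-10,-12,-14,-16,-18,-20,-22,-36,-39,-42,-45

steps = 17; useful = 236; efficiency = 236/272 = 59/68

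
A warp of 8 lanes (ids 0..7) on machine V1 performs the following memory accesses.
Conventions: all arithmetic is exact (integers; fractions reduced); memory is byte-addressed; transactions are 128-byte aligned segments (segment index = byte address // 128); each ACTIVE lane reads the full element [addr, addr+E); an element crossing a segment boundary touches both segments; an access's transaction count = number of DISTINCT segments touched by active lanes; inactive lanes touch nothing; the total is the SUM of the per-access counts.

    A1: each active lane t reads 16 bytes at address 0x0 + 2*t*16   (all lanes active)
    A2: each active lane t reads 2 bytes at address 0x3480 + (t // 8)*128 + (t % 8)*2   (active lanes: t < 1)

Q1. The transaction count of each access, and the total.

A1: 2 transactions
A2: 1 transaction

Answer: 2,1; total 3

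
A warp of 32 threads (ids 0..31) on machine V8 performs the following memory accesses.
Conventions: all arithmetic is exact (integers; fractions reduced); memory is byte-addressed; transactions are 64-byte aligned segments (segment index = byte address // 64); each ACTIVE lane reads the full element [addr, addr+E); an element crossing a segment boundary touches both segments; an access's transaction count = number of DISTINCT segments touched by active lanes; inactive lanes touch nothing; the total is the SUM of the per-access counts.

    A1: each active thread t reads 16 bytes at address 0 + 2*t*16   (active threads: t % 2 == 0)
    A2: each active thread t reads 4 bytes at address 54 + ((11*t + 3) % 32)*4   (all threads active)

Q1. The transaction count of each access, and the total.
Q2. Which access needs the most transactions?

A1: 16 transactions
A2: 3 transactions

Answer: 16,3; total 19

Answer: A1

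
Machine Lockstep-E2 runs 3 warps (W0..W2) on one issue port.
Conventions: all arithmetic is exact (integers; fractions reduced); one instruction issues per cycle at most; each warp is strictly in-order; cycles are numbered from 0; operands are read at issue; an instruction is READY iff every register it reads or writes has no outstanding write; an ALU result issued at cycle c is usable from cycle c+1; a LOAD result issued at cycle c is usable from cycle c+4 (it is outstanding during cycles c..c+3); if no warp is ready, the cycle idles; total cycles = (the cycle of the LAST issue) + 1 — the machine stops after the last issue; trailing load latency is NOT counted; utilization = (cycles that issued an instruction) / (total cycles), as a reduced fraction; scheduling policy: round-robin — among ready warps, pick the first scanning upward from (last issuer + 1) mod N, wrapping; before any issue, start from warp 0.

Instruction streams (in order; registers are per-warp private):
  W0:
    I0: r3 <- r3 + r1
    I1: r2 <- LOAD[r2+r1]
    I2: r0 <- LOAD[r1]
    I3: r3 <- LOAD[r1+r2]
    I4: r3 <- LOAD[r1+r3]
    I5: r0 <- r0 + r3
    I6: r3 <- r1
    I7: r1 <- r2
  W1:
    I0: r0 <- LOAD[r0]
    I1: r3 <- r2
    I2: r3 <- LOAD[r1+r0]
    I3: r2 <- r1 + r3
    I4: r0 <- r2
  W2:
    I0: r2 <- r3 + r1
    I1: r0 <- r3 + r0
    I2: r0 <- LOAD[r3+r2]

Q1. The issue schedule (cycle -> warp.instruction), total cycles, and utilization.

cycle 0: W0.I0
cycle 1: W1.I0
cycle 2: W2.I0
cycle 3: W0.I1
cycle 4: W1.I1
cycle 5: W2.I1
cycle 6: W0.I2
cycle 7: W1.I2
cycle 8: W2.I2
cycle 9: W0.I3
cycle 10: idle
cycle 11: W1.I3
cycle 12: W1.I4
cycle 13: W0.I4
cycle 14: idle
cycle 15: idle
cycle 16: idle
cycle 17: W0.I5
cycle 18: W0.I6
cycle 19: W0.I7

Answer: 20 cycles, utilization 4/5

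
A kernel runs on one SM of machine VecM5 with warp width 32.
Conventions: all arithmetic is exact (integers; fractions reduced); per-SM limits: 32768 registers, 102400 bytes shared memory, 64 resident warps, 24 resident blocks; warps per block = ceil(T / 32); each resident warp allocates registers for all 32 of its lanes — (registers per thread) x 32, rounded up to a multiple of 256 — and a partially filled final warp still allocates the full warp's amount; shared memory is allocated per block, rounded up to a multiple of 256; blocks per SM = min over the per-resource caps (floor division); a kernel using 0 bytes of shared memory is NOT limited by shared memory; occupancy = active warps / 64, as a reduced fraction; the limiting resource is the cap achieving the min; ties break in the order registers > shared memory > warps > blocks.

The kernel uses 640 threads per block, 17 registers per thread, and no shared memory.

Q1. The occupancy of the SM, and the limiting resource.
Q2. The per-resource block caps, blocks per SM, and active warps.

Answer: occupancy 5/8, limited by registers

registers: 2 blocks
shared memory: no limit (kernel uses none)
warps: 3 blocks
blocks: 24 blocks

Answer: 2 blocks, 40 active warps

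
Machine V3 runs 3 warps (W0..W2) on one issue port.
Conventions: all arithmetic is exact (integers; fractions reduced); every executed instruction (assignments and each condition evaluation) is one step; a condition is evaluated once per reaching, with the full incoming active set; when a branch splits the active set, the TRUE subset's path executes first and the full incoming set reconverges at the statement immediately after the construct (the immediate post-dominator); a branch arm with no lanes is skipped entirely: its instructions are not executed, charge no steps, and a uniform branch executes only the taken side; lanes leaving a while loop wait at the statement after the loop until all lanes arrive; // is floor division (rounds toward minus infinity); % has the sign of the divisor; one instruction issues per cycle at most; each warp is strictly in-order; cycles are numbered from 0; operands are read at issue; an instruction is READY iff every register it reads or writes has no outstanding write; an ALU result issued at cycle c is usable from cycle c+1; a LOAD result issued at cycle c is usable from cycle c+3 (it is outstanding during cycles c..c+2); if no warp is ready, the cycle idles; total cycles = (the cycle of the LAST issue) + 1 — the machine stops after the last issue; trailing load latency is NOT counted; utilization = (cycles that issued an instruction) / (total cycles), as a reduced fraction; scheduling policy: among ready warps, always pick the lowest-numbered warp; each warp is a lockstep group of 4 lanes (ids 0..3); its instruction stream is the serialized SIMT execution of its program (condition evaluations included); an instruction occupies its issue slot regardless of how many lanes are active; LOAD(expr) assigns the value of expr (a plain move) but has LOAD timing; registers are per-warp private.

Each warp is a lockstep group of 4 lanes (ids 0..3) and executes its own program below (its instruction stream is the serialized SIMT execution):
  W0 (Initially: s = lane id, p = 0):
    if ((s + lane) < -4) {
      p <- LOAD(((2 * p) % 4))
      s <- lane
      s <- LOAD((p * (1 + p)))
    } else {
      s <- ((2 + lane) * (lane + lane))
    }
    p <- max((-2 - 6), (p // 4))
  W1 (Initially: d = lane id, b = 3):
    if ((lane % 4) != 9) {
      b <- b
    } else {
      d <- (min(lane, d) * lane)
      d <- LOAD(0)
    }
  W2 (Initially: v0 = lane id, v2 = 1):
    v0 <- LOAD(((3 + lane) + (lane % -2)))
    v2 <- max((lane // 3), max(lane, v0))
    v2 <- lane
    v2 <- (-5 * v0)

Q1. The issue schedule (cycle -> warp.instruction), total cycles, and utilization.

cycle 0: W0.I0
cycle 1: W0.I1
cycle 2: W0.I2
cycle 3: W1.I0
cycle 4: W1.I1
cycle 5: W2.I0
cycle 6: idle
cycle 7: idle
cycle 8: W2.I1
cycle 9: W2.I2
cycle 10: W2.I3

Answer: 11 cycles, utilization 9/11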